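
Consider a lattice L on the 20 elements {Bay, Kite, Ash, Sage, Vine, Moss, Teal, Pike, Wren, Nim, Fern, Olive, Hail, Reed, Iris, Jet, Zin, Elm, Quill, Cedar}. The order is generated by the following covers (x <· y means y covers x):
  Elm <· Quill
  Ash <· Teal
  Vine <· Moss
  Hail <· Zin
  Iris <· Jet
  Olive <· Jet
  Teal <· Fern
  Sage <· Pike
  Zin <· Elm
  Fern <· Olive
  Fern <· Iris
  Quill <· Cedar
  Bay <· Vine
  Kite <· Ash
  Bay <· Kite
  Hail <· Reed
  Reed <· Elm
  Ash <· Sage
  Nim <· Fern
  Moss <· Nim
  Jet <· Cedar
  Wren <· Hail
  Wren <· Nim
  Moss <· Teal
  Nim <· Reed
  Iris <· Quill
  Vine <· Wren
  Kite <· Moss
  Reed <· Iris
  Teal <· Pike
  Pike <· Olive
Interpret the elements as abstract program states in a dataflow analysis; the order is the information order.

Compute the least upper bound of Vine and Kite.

Moss

Common upper bounds of {Vine, Kite}: Cedar, Elm, Fern, Iris, Jet, Moss, Nim, Olive, Pike, Quill, Reed, Teal.
The least among these is Moss.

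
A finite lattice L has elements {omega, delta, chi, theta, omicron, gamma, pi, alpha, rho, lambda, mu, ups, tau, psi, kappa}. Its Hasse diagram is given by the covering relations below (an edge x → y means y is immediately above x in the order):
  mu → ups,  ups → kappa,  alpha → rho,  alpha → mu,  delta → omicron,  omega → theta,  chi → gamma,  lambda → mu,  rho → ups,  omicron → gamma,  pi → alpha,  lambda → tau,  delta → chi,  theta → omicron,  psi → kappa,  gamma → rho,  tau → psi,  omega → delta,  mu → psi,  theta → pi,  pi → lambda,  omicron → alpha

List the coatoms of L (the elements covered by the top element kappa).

psi, ups

The coatoms are exactly the elements covered by kappa: psi, ups.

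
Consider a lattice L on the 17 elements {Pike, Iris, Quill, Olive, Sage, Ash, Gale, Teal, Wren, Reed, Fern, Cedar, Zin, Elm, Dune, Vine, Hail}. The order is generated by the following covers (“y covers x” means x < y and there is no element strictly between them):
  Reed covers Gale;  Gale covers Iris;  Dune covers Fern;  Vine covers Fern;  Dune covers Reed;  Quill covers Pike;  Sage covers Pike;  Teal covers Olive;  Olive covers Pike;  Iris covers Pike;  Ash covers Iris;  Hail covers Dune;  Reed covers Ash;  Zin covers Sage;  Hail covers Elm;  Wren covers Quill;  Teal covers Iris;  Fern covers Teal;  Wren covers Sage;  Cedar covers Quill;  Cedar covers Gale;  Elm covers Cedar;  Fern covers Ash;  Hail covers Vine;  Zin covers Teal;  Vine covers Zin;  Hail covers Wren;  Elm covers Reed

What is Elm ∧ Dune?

Common lower bounds of {Elm, Dune}: Ash, Gale, Iris, Pike, Reed.
The greatest among these is Reed.

Reed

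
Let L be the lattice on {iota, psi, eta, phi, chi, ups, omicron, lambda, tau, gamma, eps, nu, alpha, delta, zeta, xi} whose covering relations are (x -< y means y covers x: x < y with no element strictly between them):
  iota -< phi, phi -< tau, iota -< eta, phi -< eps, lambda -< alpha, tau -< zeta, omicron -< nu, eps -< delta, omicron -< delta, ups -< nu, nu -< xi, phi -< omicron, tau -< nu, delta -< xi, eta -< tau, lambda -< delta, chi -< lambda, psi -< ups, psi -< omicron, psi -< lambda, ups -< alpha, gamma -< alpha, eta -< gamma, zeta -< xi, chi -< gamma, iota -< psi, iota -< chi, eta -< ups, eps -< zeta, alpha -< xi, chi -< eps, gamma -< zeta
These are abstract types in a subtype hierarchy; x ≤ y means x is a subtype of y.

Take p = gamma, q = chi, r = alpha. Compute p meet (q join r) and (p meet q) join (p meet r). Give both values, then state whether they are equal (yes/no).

gamma; gamma; yes

q join r = alpha, so p meet (q join r) = gamma meet alpha = gamma.
p meet q = chi and p meet r = gamma, so (p meet q) join (p meet r) = chi join gamma = gamma.
Equal: yes.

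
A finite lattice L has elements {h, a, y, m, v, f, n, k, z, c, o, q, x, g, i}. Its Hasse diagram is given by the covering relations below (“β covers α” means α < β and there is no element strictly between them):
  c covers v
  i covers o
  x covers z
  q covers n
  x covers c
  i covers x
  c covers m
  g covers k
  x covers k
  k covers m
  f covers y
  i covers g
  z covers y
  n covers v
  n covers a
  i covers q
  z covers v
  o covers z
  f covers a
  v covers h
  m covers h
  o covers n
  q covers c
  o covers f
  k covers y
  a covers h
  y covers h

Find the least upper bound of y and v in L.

z

Common upper bounds of {y, v}: i, o, x, z.
The least among these is z.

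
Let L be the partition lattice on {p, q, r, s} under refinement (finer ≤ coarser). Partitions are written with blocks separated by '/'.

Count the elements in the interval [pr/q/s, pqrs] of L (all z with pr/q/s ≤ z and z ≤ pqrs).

The interval [pr/q/s, pqrs] = {pqr/s, pqrs, pr/q/s, pr/qs, prs/q}, which has 5 elements.

5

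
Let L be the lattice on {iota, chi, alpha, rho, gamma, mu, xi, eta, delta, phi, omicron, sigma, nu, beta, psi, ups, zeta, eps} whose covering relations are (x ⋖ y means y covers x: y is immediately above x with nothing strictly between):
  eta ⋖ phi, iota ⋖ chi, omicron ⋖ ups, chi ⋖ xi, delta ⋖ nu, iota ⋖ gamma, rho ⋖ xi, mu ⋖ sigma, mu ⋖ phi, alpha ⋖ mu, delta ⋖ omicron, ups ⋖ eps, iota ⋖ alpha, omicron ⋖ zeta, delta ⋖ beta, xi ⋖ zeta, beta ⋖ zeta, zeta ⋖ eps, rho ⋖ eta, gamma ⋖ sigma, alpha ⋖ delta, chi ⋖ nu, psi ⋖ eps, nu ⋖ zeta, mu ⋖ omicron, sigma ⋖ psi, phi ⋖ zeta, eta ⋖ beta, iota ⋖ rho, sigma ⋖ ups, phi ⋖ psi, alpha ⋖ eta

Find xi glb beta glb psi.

rho

Common lower bounds of {xi, beta, psi}: iota, rho.
The greatest among these is rho.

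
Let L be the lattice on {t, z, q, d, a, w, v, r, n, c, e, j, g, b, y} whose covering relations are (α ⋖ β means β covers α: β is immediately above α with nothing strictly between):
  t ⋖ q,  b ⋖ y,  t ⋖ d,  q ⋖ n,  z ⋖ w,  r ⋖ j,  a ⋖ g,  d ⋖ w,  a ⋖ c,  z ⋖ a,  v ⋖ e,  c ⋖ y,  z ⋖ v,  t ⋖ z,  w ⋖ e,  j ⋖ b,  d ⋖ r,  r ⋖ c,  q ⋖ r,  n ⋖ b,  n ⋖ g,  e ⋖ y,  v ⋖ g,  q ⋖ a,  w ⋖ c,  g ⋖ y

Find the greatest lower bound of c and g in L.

Common lower bounds of {c, g}: a, q, t, z.
The greatest among these is a.

a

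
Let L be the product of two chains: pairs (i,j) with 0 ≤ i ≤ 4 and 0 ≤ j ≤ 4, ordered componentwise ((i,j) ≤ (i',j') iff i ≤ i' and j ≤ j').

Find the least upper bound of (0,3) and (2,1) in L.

(2,3)

In a product of chains, the join is componentwise max, giving (2,3).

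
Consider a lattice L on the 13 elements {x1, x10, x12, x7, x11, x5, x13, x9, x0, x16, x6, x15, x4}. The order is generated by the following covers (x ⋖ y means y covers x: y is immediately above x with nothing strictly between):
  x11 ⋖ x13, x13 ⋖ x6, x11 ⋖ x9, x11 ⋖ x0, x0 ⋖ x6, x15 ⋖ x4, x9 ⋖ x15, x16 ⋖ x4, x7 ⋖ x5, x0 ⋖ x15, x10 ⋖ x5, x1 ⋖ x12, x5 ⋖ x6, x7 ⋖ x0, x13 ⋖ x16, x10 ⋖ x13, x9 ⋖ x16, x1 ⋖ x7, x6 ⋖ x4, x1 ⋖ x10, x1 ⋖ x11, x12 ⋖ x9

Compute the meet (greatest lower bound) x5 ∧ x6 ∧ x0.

x7

Common lower bounds of {x5, x6, x0}: x1, x7.
The greatest among these is x7.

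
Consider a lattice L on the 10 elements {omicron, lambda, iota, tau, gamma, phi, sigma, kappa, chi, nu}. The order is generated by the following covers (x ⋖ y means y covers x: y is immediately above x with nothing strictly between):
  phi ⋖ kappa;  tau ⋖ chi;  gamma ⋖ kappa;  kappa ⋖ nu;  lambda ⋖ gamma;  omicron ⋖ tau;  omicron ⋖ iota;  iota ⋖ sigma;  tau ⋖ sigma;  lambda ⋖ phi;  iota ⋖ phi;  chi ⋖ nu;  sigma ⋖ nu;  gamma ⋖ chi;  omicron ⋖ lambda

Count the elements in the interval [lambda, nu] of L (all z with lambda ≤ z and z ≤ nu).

6

The interval [lambda, nu] = {chi, gamma, kappa, lambda, nu, phi}, which has 6 elements.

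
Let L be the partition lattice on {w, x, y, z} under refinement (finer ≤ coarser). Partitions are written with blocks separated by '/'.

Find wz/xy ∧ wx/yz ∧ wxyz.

w/x/y/z

Common lower bounds of {wz/xy, wx/yz, wxyz}: w/x/y/z.
The greatest among these is w/x/y/z.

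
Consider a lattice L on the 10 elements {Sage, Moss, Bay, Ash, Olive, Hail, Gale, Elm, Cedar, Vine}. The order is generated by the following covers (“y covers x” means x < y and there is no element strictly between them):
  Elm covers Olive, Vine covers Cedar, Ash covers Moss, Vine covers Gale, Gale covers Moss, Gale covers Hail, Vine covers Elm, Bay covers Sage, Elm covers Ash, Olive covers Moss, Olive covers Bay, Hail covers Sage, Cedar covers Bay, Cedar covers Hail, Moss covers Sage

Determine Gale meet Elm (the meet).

Moss

Common lower bounds of {Gale, Elm}: Moss, Sage.
The greatest among these is Moss.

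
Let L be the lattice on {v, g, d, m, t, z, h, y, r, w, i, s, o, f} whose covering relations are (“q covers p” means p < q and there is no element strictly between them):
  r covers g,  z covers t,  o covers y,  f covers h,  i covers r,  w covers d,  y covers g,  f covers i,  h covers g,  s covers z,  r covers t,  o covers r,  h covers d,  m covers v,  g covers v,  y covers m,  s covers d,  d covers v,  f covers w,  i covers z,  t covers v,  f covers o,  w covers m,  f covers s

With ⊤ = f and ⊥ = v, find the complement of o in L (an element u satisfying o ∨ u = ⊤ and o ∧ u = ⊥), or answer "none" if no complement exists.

Need u with o ∨ u = f and o ∧ u = v.
Checking each element gives: d.

d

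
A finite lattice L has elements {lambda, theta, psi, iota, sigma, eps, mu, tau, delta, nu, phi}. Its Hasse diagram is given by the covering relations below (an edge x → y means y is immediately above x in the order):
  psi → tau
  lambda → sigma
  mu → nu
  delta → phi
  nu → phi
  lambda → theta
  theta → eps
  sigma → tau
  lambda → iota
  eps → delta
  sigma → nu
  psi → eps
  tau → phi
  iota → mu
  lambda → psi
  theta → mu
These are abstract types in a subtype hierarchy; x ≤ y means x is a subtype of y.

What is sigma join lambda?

sigma

Common upper bounds of {sigma, lambda}: nu, phi, sigma, tau.
The least among these is sigma.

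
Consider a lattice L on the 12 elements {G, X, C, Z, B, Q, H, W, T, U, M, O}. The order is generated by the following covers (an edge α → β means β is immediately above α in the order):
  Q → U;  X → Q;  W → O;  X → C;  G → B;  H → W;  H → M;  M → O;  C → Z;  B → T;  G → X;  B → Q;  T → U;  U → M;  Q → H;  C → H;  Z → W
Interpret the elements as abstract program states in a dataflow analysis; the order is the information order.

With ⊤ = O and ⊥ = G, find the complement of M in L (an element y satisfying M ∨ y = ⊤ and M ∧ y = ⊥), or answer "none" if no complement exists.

For every candidate y, either M ∨ y ≠ O or M ∧ y ≠ G; no complement exists.

none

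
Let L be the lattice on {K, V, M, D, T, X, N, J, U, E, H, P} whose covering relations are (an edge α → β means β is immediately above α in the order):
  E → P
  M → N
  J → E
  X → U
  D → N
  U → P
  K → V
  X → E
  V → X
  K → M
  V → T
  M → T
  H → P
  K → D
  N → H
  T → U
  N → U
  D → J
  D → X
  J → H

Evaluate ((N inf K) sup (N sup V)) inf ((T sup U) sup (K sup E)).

U

N ∧ K = K
N ∨ V = U
K ∨ U = U
T ∨ U = U
K ∨ E = E
U ∨ E = P
U ∧ P = U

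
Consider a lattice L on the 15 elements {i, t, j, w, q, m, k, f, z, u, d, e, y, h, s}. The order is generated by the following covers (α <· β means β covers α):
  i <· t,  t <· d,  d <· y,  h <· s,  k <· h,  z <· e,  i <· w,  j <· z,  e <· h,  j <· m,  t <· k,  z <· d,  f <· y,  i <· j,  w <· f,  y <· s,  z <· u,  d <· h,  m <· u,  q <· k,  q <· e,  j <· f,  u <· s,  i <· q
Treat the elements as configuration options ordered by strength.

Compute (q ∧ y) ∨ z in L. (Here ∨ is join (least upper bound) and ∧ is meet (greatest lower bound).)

q ∧ y = i
i ∨ z = z

z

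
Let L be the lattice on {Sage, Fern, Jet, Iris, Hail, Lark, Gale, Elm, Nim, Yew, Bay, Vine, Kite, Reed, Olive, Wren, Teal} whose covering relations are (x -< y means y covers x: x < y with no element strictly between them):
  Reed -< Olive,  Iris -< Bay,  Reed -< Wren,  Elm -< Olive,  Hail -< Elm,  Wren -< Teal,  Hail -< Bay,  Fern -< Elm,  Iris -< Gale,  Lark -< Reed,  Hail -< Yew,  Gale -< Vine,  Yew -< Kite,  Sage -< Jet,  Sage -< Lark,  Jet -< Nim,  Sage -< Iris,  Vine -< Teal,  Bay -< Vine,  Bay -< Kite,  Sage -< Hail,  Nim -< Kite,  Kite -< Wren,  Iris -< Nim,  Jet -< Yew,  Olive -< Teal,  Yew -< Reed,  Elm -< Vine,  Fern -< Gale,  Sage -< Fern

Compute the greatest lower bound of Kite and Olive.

Yew

Common lower bounds of {Kite, Olive}: Hail, Jet, Sage, Yew.
The greatest among these is Yew.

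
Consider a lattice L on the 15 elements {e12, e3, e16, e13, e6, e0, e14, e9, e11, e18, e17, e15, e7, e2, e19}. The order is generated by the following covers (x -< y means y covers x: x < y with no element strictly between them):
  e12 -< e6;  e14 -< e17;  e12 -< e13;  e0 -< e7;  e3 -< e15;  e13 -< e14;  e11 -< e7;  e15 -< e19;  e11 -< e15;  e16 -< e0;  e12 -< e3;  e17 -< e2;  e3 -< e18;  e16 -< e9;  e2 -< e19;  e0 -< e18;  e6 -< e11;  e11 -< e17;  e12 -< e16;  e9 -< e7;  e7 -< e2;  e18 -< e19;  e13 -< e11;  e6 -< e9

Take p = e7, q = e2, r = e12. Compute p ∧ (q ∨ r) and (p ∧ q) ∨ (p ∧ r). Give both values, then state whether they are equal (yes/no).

e7; e7; yes

q ∨ r = e2, so p ∧ (q ∨ r) = e7 ∧ e2 = e7.
p ∧ q = e7 and p ∧ r = e12, so (p ∧ q) ∨ (p ∧ r) = e7 ∨ e12 = e7.
Equal: yes.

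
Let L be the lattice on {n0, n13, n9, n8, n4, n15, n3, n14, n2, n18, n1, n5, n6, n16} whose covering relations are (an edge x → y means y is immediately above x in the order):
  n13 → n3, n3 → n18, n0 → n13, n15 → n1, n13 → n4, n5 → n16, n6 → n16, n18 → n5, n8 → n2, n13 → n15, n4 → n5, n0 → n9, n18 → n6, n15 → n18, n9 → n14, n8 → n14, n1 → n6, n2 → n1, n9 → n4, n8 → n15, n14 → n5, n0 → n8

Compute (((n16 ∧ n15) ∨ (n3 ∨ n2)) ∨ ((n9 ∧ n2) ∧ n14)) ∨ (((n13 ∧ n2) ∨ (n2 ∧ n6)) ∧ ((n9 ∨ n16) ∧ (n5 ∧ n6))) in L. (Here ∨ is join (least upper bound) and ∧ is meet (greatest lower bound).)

n16 ∧ n15 = n15
n3 ∨ n2 = n6
n15 ∨ n6 = n6
n9 ∧ n2 = n0
n0 ∧ n14 = n0
n6 ∨ n0 = n6
n13 ∧ n2 = n0
n2 ∧ n6 = n2
n0 ∨ n2 = n2
n9 ∨ n16 = n16
n5 ∧ n6 = n18
n16 ∧ n18 = n18
n2 ∧ n18 = n8
n6 ∨ n8 = n6

n6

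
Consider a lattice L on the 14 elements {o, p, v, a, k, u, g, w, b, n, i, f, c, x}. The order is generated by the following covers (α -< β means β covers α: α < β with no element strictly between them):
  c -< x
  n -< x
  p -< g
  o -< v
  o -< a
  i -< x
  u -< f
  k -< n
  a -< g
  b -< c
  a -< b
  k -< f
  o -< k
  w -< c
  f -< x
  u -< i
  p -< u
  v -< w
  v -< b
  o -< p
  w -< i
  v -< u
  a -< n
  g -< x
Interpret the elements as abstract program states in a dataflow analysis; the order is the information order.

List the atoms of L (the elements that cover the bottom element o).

The atoms are exactly the elements that cover o: a, k, p, v.

a, k, p, v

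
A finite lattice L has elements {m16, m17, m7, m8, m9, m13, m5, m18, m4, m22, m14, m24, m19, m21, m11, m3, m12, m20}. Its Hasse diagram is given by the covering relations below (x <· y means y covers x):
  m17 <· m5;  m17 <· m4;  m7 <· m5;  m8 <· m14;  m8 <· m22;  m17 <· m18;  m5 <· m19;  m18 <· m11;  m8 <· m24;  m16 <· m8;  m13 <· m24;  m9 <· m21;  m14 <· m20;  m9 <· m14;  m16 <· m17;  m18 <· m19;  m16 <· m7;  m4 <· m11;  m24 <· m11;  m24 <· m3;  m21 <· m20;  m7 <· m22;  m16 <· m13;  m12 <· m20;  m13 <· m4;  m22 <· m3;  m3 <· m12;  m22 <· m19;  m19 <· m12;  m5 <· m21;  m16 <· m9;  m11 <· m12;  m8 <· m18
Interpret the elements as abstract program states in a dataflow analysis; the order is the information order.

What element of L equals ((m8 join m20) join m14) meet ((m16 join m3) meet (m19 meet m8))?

m8

m8 ∨ m20 = m20
m20 ∨ m14 = m20
m16 ∨ m3 = m3
m19 ∧ m8 = m8
m3 ∧ m8 = m8
m20 ∧ m8 = m8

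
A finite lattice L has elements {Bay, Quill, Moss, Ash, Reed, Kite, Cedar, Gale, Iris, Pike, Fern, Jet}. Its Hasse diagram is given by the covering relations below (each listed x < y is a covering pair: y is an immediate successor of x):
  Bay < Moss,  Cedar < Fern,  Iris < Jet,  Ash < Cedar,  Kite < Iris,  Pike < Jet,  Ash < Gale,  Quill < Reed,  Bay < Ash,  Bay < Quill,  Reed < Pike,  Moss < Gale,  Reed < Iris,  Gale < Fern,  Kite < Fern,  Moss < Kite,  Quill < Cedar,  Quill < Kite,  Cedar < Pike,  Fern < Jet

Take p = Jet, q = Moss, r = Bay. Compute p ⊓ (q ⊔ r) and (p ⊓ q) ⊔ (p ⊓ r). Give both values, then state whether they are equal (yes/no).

Moss; Moss; yes

q ⊔ r = Moss, so p ⊓ (q ⊔ r) = Jet ⊓ Moss = Moss.
p ⊓ q = Moss and p ⊓ r = Bay, so (p ⊓ q) ⊔ (p ⊓ r) = Moss ⊔ Bay = Moss.
Equal: yes.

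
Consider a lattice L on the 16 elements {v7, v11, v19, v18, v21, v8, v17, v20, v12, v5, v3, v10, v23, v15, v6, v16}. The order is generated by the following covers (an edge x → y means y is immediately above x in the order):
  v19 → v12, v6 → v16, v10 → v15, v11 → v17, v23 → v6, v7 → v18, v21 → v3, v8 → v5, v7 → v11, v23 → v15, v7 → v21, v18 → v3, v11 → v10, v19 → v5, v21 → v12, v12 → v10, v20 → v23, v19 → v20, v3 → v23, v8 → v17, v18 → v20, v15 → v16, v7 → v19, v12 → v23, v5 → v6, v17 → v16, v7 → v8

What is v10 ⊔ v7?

v10

Common upper bounds of {v10, v7}: v10, v15, v16.
The least among these is v10.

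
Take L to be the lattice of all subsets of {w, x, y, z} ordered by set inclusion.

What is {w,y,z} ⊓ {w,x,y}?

{w,y}

Common lower bounds of {{w,y,z}, {w,x,y}}: {w,y}, {w}, {y}, ∅.
The greatest among these is {w,y}.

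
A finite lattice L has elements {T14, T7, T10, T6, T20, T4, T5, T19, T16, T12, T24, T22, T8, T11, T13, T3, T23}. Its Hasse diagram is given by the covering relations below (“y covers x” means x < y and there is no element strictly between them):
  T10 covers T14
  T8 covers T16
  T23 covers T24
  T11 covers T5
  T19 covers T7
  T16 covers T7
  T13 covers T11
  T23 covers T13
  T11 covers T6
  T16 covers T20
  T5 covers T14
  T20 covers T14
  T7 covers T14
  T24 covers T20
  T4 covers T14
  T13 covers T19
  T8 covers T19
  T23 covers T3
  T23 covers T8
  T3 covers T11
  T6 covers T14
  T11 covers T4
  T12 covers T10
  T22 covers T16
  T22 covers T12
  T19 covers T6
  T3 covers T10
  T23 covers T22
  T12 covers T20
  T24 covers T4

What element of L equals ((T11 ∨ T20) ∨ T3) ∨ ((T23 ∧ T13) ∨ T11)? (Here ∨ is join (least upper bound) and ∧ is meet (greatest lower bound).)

T11 ∨ T20 = T23
T23 ∨ T3 = T23
T23 ∧ T13 = T13
T13 ∨ T11 = T13
T23 ∨ T13 = T23

T23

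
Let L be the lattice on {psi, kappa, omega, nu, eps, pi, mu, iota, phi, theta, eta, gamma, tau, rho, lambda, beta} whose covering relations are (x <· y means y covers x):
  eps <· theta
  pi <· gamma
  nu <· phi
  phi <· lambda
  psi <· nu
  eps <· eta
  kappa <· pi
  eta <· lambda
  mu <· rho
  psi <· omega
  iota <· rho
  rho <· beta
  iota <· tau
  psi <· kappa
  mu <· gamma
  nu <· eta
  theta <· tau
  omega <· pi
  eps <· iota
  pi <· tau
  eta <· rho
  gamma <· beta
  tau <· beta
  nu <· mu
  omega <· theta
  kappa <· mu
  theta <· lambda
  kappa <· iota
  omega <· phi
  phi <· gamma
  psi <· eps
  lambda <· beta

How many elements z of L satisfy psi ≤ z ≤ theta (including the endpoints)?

The interval [psi, theta] = {eps, omega, psi, theta}, which has 4 elements.

4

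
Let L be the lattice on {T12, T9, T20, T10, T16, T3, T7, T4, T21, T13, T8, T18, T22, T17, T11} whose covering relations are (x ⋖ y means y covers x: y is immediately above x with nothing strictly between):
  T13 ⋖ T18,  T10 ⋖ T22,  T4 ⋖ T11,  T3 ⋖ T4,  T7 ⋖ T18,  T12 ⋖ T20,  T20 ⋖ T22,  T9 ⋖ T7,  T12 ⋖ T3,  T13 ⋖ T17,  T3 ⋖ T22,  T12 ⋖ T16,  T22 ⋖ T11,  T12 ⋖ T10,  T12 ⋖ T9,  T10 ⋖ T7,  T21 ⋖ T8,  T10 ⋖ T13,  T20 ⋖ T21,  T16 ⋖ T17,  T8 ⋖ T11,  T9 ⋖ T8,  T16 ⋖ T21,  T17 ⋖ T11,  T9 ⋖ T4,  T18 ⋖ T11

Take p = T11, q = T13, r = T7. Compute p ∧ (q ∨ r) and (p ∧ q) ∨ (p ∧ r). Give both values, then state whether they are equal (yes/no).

T18; T18; yes

q ∨ r = T18, so p ∧ (q ∨ r) = T11 ∧ T18 = T18.
p ∧ q = T13 and p ∧ r = T7, so (p ∧ q) ∨ (p ∧ r) = T13 ∨ T7 = T18.
Equal: yes.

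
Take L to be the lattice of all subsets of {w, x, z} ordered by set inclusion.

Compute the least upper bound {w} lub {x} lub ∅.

{w,x}

Under ⊆, join is union: {w} ∪ {x} ∪ ∅ = {w,x}.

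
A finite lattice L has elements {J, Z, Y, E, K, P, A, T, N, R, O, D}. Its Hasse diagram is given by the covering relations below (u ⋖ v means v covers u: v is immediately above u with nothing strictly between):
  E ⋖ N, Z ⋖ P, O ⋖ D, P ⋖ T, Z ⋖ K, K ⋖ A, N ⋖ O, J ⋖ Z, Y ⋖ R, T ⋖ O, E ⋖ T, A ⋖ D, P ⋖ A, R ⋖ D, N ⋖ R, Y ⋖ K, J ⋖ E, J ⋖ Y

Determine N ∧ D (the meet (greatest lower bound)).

Common lower bounds of {N, D}: E, J, N.
The greatest among these is N.

N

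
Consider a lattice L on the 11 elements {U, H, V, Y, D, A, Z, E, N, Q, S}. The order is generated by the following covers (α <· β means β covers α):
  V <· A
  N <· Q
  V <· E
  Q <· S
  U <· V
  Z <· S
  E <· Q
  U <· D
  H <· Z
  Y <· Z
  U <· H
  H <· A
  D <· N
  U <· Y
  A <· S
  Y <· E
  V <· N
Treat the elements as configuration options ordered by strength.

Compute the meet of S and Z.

Z

Common lower bounds of {S, Z}: H, U, Y, Z.
The greatest among these is Z.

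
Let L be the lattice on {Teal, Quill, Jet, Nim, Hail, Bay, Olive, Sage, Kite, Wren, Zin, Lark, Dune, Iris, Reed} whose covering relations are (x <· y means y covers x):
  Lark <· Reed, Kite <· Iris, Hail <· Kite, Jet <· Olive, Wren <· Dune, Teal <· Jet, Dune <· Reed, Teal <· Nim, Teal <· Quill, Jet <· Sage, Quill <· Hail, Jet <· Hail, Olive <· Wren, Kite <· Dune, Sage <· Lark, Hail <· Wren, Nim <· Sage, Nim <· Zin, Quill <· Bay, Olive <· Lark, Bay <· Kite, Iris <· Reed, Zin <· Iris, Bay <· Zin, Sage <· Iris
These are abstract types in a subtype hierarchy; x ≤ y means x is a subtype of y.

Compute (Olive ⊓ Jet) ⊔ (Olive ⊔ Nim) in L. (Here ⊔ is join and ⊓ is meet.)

Lark

Olive ∧ Jet = Jet
Olive ∨ Nim = Lark
Jet ∨ Lark = Lark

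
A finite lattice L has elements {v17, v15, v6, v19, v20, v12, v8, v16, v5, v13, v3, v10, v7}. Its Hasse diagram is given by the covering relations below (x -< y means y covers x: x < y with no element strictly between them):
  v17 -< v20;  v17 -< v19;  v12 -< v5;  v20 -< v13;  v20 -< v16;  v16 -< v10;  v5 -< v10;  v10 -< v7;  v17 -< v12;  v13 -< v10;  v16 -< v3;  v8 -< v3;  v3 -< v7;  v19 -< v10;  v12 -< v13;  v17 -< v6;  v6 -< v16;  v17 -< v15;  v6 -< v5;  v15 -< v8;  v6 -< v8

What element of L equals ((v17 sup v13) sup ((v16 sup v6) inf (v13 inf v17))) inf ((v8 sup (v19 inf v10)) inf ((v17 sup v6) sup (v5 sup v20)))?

v17 ∨ v13 = v13
v16 ∨ v6 = v16
v13 ∧ v17 = v17
v16 ∧ v17 = v17
v13 ∨ v17 = v13
v19 ∧ v10 = v19
v8 ∨ v19 = v7
v17 ∨ v6 = v6
v5 ∨ v20 = v10
v6 ∨ v10 = v10
v7 ∧ v10 = v10
v13 ∧ v10 = v13

v13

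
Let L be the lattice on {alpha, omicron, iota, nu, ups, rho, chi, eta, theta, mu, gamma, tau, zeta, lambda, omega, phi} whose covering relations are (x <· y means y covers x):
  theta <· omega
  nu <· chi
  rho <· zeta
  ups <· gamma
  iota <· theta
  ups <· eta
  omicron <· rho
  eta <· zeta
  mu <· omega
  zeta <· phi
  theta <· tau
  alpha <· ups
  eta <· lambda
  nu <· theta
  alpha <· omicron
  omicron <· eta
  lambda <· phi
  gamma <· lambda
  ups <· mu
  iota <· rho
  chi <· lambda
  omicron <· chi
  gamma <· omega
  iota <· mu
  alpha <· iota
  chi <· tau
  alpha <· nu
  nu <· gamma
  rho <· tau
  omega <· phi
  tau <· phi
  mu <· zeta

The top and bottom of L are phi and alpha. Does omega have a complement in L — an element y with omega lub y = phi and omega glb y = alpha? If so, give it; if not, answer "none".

omicron

Need y with omega ∨ y = phi and omega ∧ y = alpha.
Checking each element gives: omicron.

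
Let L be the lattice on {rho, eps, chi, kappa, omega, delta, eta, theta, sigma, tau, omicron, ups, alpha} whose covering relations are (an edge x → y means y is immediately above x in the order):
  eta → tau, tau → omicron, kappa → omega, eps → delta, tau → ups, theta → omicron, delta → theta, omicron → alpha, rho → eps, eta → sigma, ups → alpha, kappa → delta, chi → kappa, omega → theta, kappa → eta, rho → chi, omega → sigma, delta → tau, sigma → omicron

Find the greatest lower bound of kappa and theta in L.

kappa

Common lower bounds of {kappa, theta}: chi, kappa, rho.
The greatest among these is kappa.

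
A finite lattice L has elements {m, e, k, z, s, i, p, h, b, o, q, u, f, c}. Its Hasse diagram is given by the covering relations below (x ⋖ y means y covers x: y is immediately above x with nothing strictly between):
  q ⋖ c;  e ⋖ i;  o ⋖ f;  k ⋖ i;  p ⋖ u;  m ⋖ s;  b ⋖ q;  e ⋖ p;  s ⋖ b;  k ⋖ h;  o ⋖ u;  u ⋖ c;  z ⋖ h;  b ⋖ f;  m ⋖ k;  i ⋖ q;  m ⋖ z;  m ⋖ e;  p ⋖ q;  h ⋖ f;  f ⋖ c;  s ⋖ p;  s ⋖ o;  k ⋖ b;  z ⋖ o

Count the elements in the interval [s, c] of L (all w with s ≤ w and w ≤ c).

8

The interval [s, c] = {b, c, f, o, p, q, s, u}, which has 8 elements.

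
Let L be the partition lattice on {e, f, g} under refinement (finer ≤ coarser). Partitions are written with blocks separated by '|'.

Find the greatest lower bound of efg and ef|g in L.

ef|g

The meet (common refinement) of efg and ef|g intersects blocks pairwise, giving ef|g.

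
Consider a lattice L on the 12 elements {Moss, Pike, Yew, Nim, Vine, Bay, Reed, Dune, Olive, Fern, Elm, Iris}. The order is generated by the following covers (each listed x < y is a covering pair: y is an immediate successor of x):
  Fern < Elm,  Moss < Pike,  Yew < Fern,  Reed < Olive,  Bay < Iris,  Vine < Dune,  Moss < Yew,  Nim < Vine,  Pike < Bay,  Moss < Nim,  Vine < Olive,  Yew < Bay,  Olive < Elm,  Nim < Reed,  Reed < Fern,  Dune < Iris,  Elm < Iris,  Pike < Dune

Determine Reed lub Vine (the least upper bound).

Olive

Common upper bounds of {Reed, Vine}: Elm, Iris, Olive.
The least among these is Olive.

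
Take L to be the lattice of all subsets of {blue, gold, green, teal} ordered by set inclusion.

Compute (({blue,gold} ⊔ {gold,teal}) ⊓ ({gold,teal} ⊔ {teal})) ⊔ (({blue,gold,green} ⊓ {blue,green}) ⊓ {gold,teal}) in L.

{blue,gold} ∨ {gold,teal} = {blue,gold,teal}
{gold,teal} ∨ {teal} = {gold,teal}
{blue,gold,teal} ∧ {gold,teal} = {gold,teal}
{blue,gold,green} ∧ {blue,green} = {blue,green}
{blue,green} ∧ {gold,teal} = ∅
{gold,teal} ∨ ∅ = {gold,teal}

{gold,teal}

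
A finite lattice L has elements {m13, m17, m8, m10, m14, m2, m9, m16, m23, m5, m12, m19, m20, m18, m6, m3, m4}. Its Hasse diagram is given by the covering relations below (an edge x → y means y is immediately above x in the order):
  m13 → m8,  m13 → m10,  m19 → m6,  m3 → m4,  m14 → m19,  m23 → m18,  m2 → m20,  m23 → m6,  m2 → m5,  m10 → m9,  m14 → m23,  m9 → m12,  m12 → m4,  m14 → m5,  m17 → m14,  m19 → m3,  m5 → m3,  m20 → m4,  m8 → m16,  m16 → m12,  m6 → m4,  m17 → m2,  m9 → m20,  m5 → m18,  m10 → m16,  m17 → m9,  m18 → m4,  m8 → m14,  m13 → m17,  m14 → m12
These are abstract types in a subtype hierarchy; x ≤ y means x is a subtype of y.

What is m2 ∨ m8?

Common upper bounds of {m2, m8}: m18, m3, m4, m5.
The least among these is m5.

m5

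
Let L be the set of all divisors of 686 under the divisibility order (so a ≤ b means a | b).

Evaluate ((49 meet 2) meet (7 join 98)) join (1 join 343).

343

49 ∧ 2 = 1
7 ∨ 98 = 98
1 ∧ 98 = 1
1 ∨ 343 = 343
1 ∨ 343 = 343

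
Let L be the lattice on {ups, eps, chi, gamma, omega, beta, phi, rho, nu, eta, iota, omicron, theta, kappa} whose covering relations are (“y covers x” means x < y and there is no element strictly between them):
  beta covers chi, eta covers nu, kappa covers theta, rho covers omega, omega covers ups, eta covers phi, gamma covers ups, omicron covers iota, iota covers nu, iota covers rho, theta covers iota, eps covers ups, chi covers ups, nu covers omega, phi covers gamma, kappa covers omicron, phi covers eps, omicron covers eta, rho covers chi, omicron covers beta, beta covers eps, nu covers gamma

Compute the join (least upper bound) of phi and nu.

Common upper bounds of {phi, nu}: eta, kappa, omicron.
The least among these is eta.

eta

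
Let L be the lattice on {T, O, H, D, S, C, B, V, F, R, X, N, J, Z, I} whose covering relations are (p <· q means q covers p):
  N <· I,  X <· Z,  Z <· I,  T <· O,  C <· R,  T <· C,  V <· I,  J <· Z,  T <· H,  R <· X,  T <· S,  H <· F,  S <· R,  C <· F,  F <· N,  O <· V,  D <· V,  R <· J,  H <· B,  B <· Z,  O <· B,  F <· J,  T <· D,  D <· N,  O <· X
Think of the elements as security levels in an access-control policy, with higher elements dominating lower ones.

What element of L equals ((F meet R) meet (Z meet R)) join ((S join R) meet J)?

R

F ∧ R = C
Z ∧ R = R
C ∧ R = C
S ∨ R = R
R ∧ J = R
C ∨ R = R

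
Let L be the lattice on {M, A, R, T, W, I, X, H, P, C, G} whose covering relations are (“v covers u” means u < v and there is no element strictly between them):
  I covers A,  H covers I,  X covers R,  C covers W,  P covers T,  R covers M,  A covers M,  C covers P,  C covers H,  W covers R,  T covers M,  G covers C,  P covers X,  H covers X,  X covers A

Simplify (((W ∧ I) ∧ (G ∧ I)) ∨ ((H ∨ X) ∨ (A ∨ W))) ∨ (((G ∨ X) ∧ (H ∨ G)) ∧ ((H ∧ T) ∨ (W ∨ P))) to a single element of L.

W ∧ I = M
G ∧ I = I
M ∧ I = M
H ∨ X = H
A ∨ W = C
H ∨ C = C
M ∨ C = C
G ∨ X = G
H ∨ G = G
G ∧ G = G
H ∧ T = M
W ∨ P = C
M ∨ C = C
G ∧ C = C
C ∨ C = C

C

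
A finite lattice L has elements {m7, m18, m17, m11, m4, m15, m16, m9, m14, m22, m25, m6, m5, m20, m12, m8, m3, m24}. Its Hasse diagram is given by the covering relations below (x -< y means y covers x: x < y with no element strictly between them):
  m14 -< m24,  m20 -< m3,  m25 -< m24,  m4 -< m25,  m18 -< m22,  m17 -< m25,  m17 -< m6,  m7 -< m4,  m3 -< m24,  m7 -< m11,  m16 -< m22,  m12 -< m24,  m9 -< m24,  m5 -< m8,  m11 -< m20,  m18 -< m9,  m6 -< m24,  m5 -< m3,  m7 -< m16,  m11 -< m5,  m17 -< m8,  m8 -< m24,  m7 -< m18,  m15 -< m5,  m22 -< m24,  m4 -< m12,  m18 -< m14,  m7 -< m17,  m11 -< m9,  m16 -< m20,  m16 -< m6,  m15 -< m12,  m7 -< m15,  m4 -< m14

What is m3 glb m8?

m5

Common lower bounds of {m3, m8}: m11, m15, m5, m7.
The greatest among these is m5.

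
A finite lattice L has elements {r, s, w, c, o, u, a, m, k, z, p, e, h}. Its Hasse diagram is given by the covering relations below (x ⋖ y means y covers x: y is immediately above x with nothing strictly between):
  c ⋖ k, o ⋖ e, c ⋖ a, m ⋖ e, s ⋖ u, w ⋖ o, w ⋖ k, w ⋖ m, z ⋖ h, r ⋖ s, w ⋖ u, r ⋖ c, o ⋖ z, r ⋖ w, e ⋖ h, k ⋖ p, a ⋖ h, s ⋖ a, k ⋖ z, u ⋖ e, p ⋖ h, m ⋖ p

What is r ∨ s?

s

Common upper bounds of {r, s}: a, e, h, s, u.
The least among these is s.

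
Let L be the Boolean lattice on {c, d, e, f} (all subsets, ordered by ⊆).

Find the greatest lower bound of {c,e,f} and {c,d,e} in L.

Under ⊆, meet is intersection: {c,e,f} ∩ {c,d,e} = {c,e}.

{c,e}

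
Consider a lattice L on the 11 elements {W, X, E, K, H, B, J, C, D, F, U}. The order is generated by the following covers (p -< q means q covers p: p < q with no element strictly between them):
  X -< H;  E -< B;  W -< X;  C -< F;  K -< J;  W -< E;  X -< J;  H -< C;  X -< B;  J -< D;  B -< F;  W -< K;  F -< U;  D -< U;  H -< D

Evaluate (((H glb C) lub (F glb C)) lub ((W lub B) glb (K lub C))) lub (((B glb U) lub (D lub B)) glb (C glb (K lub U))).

F

H ∧ C = H
F ∧ C = C
H ∨ C = C
W ∨ B = B
K ∨ C = U
B ∧ U = B
C ∨ B = F
B ∧ U = B
D ∨ B = U
B ∨ U = U
K ∨ U = U
C ∧ U = C
U ∧ C = C
F ∨ C = F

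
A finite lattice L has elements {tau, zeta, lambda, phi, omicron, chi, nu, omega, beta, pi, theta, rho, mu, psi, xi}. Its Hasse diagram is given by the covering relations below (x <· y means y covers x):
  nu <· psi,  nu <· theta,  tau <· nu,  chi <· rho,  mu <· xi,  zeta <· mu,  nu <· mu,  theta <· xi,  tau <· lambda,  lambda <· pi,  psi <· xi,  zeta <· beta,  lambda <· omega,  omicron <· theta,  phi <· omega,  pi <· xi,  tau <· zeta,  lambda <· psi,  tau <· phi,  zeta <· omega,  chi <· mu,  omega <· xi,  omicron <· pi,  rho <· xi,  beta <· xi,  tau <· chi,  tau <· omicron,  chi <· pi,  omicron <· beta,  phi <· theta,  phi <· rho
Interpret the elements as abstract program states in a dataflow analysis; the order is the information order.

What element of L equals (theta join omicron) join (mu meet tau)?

theta ∨ omicron = theta
mu ∧ tau = tau
theta ∨ tau = theta

theta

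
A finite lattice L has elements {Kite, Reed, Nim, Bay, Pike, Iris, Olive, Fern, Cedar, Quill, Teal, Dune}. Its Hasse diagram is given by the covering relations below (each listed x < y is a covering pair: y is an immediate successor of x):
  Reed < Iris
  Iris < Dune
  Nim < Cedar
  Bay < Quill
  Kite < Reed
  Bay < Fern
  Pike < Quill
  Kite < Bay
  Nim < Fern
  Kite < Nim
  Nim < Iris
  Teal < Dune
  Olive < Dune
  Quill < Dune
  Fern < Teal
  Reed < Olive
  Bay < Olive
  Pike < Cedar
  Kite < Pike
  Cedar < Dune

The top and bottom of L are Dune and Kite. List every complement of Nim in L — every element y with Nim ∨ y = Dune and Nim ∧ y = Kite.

Need y with Nim ∨ y = Dune and Nim ∧ y = Kite.
Checking each element gives: Olive, Quill.

Olive, Quill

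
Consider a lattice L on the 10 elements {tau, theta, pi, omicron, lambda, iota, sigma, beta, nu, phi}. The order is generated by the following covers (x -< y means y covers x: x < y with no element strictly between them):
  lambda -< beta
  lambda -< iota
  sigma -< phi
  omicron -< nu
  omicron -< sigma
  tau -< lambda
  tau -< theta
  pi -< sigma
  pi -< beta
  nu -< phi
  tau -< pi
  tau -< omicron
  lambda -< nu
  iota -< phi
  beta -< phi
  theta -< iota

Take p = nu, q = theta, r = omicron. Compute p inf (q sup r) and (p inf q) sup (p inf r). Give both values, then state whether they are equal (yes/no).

nu; omicron; no

q sup r = phi, so p inf (q sup r) = nu inf phi = nu.
p inf q = tau and p inf r = omicron, so (p inf q) sup (p inf r) = tau sup omicron = omicron.
Equal: no.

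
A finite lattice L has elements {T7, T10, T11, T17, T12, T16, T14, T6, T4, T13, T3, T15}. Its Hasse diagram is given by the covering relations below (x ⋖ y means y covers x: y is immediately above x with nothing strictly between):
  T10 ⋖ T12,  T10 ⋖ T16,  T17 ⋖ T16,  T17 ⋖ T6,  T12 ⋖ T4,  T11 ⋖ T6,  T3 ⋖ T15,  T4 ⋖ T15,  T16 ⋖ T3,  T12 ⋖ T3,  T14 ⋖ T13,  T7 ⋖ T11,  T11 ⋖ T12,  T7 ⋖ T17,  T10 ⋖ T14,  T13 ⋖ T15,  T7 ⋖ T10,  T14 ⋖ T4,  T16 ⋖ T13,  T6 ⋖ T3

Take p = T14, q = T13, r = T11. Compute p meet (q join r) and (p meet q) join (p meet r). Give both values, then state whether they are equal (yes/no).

T14; T14; yes

q join r = T15, so p meet (q join r) = T14 meet T15 = T14.
p meet q = T14 and p meet r = T7, so (p meet q) join (p meet r) = T14 join T7 = T14.
Equal: yes.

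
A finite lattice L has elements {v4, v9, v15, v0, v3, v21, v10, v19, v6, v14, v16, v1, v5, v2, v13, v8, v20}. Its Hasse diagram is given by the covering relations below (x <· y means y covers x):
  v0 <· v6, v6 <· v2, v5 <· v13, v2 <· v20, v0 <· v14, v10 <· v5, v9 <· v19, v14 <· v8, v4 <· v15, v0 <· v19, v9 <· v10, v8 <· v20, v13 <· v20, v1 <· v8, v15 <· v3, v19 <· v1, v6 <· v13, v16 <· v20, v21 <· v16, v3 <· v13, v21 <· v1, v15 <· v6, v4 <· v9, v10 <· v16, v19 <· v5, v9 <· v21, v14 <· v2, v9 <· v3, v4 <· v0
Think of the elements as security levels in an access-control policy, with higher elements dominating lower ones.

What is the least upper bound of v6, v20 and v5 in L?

v20

Common upper bounds of {v6, v20, v5}: v20.
The least among these is v20.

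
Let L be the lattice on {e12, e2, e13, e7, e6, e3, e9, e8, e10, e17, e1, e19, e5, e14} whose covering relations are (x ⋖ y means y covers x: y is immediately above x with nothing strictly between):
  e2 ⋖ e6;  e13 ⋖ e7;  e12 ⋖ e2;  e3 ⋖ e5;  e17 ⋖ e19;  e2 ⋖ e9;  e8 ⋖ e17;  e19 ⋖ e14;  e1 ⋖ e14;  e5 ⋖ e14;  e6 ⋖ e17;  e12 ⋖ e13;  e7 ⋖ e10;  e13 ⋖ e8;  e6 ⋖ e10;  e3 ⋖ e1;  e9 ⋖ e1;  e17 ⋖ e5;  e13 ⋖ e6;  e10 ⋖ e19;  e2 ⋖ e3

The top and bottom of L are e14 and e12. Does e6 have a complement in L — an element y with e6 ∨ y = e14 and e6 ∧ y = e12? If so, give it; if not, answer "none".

none

For every candidate y, either e6 ∨ y ≠ e14 or e6 ∧ y ≠ e12; no complement exists.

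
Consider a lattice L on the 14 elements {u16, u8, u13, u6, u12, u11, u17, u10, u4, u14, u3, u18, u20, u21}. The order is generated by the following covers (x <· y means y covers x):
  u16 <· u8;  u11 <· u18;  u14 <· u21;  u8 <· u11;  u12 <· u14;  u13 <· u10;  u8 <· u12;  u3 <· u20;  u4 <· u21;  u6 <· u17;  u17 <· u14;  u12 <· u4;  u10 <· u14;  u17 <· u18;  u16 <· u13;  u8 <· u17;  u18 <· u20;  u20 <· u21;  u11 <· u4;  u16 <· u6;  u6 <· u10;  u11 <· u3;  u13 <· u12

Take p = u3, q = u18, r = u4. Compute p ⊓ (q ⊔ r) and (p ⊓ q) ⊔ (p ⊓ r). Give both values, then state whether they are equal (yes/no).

u3; u11; no

q ⊔ r = u21, so p ⊓ (q ⊔ r) = u3 ⊓ u21 = u3.
p ⊓ q = u11 and p ⊓ r = u11, so (p ⊓ q) ⊔ (p ⊓ r) = u11 ⊔ u11 = u11.
Equal: no.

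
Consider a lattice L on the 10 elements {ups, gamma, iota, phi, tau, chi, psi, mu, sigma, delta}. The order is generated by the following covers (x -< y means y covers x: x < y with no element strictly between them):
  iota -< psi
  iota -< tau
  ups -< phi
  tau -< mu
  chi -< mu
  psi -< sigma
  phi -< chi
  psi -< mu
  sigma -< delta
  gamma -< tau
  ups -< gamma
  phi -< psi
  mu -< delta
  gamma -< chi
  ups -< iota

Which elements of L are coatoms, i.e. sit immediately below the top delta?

mu, sigma

The coatoms are exactly the elements covered by delta: mu, sigma.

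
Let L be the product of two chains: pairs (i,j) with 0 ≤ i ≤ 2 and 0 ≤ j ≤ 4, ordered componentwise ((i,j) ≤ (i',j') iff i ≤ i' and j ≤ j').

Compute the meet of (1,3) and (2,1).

(1,1)

In a product of chains, the meet is componentwise min, giving (1,1).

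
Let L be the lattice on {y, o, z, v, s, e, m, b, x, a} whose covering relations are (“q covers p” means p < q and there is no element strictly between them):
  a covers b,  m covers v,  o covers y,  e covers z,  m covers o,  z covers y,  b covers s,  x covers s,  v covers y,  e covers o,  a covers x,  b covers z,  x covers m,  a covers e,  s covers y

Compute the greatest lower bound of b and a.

b

Common lower bounds of {b, a}: b, s, y, z.
The greatest among these is b.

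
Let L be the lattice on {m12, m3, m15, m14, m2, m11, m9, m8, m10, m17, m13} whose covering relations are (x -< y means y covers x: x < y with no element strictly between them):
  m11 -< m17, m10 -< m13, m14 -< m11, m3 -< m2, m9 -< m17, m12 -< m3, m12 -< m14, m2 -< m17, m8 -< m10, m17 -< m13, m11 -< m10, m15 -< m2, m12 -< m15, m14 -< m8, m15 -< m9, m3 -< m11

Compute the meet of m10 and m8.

m8

Common lower bounds of {m10, m8}: m12, m14, m8.
The greatest among these is m8.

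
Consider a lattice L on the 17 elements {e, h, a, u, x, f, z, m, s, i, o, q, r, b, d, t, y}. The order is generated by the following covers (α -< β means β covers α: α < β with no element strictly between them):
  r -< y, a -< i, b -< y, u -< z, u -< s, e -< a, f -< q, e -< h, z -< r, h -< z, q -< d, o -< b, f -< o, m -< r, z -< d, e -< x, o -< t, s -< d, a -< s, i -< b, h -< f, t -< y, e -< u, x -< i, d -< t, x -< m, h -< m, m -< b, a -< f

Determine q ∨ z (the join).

Common upper bounds of {q, z}: d, t, y.
The least among these is d.

d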